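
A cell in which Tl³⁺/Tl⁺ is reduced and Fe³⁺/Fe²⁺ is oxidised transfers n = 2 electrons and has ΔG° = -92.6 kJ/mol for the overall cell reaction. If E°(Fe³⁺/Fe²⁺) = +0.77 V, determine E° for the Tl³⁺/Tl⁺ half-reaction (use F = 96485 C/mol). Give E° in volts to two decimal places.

E°cell = −ΔG°/(nF) = −(-92.6×10³)/((2)(96485)) = +0.480 V.
Since Tl³⁺/Tl⁺ is the cathode and Fe³⁺/Fe²⁺ the anode, E°cell = E°(Tl³⁺/Tl⁺) − E°(Fe³⁺/Fe²⁺).
So E°(Tl³⁺/Tl⁺) = E°cell + E°(Fe³⁺/Fe²⁺) = +0.480 + (+0.77) = +1.25 V.

+1.25 V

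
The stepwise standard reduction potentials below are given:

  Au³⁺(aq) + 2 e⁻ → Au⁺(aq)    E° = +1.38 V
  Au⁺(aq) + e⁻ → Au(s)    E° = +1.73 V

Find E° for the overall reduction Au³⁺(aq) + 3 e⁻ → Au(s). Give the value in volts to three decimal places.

+1.497 V

Since ΔG° = −nFE° is additive over sequential reductions, n₃E°₃ = n₁E°₁ + n₂E°₂.
E°₃ = (2×+1.38 + 1×+1.73) / 3 = (+4.490) / 3 = +1.497 V.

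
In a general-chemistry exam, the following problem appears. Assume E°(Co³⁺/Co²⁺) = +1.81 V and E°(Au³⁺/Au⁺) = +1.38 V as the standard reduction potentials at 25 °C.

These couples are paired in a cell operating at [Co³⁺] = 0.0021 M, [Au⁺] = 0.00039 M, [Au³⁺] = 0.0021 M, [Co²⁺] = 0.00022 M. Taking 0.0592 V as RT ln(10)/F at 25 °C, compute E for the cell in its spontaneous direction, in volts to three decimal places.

Co³⁺/Co²⁺ is the cathode (higher E°), Au³⁺/Au⁺ the anode: E°cell = +1.81 − (+1.38) = +0.43 V, n = 2.
Overall: 2 Co³⁺(aq) + Au⁺(aq) → 2 Co²⁺(aq) + Au³⁺(aq)
Q = [Co²⁺]^2·[Au³⁺] / ([Co³⁺]^2·[Au⁺]); log Q = -1.228.
E = E° − (0.0592/n) log Q = +0.43 − (0.0592/2)(-1.228) = +0.466 V.

+0.466 V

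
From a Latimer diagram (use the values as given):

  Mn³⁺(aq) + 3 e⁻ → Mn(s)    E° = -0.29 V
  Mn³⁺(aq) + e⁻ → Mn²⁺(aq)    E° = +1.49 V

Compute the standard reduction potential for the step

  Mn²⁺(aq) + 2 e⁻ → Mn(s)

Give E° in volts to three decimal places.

-1.180 V

Sequential free energies add, so n₃E°₃ = n₁E°₁ + n₂E°₂.
With n₃ = 3, and the known step contributing 1×(+1.49) V, the unknown satisfies 2·E° = 3×(-0.29) − 1×(+1.49) = -2.360.
E° = -2.360 / 2 = -1.180 V.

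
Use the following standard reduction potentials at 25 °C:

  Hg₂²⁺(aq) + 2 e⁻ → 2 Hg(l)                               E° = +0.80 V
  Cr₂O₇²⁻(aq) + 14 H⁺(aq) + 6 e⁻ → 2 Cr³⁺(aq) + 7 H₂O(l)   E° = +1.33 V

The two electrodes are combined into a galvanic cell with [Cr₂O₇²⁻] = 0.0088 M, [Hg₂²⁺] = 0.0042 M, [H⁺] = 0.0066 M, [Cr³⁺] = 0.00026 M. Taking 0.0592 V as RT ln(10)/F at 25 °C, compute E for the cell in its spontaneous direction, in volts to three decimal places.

Cr₂O₇²⁻/Cr³⁺ is the cathode (higher E°), Hg₂²⁺/Hg the anode: E°cell = +1.33 − (+0.80) = +0.53 V, n = 6.
Overall: Cr₂O₇²⁻(aq) + 14 H⁺(aq) + 6 Hg(l) → 2 Cr³⁺(aq) + 7 H₂O(l) + 3 Hg₂²⁺(aq)
Q = [Cr³⁺]^2·[Hg₂²⁺]^3 / ([Cr₂O₇²⁻]·[H⁺]^14); log Q = 18.282.
E = E° − (0.0592/n) log Q = +0.53 − (0.0592/6)(18.282) = +0.350 V.

+0.350 V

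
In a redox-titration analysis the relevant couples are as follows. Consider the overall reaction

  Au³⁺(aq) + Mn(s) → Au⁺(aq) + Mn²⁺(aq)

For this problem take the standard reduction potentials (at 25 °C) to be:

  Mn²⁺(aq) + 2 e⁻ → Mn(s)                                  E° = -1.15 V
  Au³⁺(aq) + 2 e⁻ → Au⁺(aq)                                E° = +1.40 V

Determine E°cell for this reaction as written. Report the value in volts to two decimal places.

The Au³⁺/Au⁺ couple has the higher reduction potential, so it is the cathode; Mn²⁺/Mn is oxidised at the anode.
E°cell = E°(cathode) − E°(anode) = (+1.40) − (-1.15) = +2.55 V.

+2.55 V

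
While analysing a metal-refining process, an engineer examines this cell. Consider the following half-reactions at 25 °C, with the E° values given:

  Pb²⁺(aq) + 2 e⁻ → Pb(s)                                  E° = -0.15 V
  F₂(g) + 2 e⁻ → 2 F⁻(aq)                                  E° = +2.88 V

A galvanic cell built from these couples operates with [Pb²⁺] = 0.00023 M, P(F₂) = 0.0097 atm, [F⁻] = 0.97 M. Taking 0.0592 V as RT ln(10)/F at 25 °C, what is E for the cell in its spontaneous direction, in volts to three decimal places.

F₂/F⁻ is the cathode (higher E°), Pb²⁺/Pb the anode: E°cell = +2.88 − (-0.15) = +3.03 V, n = 2.
Overall: F₂(g) + Pb(s) → 2 F⁻(aq) + Pb²⁺(aq)
Q = [F⁻]^2·[Pb²⁺] / (P(F₂)); log Q = -1.652.
E = E° − (0.0592/n) log Q = +3.03 − (0.0592/2)(-1.652) = +3.079 V.

+3.079 V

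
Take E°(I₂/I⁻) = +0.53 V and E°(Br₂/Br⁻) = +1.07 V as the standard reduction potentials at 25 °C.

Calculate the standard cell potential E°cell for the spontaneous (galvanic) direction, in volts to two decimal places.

+0.54 V

The Br₂/Br⁻ couple has the higher reduction potential, so it is the cathode; I₂/I⁻ is oxidised at the anode.
E°cell = E°(cathode) − E°(anode) = (+1.07) − (+0.53) = +0.54 V.
Since E°cell > 0, the reaction is spontaneous under standard conditions.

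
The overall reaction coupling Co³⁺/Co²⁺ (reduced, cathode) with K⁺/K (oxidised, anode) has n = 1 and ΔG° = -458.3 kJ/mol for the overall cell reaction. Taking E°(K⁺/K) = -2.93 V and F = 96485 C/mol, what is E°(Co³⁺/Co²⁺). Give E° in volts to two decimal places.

+1.82 V

E°cell = −ΔG°/(nF) = −(-458.3×10³)/((1)(96485)) = +4.750 V.
Since Co³⁺/Co²⁺ is the cathode and K⁺/K the anode, E°cell = E°(Co³⁺/Co²⁺) − E°(K⁺/K).
So E°(Co³⁺/Co²⁺) = E°cell + E°(K⁺/K) = +4.750 + (-2.93) = +1.82 V.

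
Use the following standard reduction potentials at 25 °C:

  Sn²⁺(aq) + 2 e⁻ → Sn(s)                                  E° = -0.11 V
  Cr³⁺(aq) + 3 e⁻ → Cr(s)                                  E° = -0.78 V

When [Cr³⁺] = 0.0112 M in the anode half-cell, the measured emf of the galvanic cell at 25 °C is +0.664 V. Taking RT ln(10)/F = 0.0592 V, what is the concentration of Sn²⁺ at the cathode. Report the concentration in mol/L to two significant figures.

0.031 M

Sn²⁺/Sn is the cathode, Cr³⁺/Cr the anode: E°cell = +0.67 V, n = 6.
Overall reaction: 3 Sn²⁺(aq) + 2 Cr(s) → 3 Sn(s) + 2 Cr³⁺(aq); Q = [Cr³⁺]^2/[Sn²⁺]^3.
From E = E° − (0.0592/n) log Q: log Q = (E° − E)·n/0.0592 = (+0.67 − (+0.664))·6/0.0592 = 0.6081.
So 3·log[Sn²⁺] = 2·log(0.0112) − log Q = -3.9016 − (0.6081) = -4.5097; log[Sn²⁺] = -4.5097 / 3 = -1.5032; [Sn²⁺] = 10^(-1.5032) ≈ 0.031 M.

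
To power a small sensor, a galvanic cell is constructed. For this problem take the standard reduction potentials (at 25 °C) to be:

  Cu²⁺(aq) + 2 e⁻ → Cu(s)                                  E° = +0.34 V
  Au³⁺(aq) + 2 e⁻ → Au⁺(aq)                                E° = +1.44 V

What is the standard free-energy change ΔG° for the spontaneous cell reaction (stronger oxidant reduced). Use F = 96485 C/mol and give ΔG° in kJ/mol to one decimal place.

-212.3 kJ/mol

Au³⁺/Au⁺ (E° = +1.44 V) is the cathode; Cu²⁺/Cu (E° = +0.34 V) is the anode, so E°cell = +1.10 V.
Balancing electrons gives n = 2 (lcm of 2 and 2).
ΔG° = −nFE° = −(2)(96485)(+1.10) = -212,267 J = -212.3 kJ/mol.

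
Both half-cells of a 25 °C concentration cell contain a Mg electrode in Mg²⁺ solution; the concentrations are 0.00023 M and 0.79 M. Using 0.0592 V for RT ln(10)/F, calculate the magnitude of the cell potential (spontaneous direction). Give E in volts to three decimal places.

For a concentration cell E°cell = 0. The 0.79 M side is the cathode (reduction is favoured where [Mg²⁺] is higher).
With n = 2, E = −(0.0592/2) log([Mg²⁺]ₐₙ/[Mg²⁺]꜀ₐₜ) = −(0.0592/2) log(0.00023/0.79) = −(0.0592/2)(-3.536) = +0.105 V.

+0.105 V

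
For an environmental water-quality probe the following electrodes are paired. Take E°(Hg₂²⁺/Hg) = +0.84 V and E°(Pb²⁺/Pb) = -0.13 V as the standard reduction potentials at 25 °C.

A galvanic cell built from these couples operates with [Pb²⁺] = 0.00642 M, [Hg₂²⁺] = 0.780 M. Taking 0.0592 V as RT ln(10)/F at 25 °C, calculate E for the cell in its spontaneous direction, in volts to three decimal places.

+1.032 V

Hg₂²⁺/Hg is the cathode (higher E°), Pb²⁺/Pb the anode: E°cell = +0.84 − (-0.13) = +0.97 V, n = 2.
Overall: Hg₂²⁺(aq) + Pb(s) → 2 Hg(l) + Pb²⁺(aq)
Q = [Pb²⁺] / ([Hg₂²⁺]); log Q = -2.085.
E = E° − (0.0592/n) log Q = +0.97 − (0.0592/2)(-2.085) = +1.032 V.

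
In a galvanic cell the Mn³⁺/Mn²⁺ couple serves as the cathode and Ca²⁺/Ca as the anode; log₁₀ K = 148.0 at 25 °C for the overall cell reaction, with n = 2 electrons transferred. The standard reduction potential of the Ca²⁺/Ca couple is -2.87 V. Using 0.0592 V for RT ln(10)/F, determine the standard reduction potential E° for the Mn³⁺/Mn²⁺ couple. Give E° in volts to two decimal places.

+1.51 V

E°cell = (0.0592/n)·log K = (0.0592/2)(148.0) = +4.381 V.
Since Mn³⁺/Mn²⁺ is the cathode and Ca²⁺/Ca the anode, E°cell = E°(Mn³⁺/Mn²⁺) − E°(Ca²⁺/Ca).
So E°(Mn³⁺/Mn²⁺) = E°cell + E°(Ca²⁺/Ca) = +4.381 + (-2.87) = +1.51 V.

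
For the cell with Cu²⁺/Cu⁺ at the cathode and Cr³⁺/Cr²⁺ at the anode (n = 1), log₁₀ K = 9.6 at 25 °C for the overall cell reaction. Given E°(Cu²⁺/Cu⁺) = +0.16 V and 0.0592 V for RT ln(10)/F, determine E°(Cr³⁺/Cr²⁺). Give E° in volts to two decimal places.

E°cell = (0.0592/n)·log K = (0.0592/1)(9.6) = +0.568 V.
Since Cu²⁺/Cu⁺ is the cathode and Cr³⁺/Cr²⁺ the anode, E°cell = E°(Cu²⁺/Cu⁺) − E°(Cr³⁺/Cr²⁺).
So E°(Cr³⁺/Cr²⁺) = E°(Cu²⁺/Cu⁺) − E°cell = (+0.16) − (+0.568) = -0.41 V.

-0.41 V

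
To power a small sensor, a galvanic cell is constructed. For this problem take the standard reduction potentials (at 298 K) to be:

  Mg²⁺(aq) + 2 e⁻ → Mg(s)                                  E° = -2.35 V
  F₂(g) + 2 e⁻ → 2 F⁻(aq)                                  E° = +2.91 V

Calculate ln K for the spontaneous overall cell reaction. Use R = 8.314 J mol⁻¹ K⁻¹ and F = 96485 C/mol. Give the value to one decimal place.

409.7

Cathode: F₂/F⁻; anode: Mg²⁺/Mg. E°cell = (+2.91) − (-2.35) = +5.26 V, with n = 2.
ΔG° = −nFE° = −RT ln K, so ln K = nFE°/(RT) = (2)(96485)(+5.26) / ((8.314)(298)) = 409.684.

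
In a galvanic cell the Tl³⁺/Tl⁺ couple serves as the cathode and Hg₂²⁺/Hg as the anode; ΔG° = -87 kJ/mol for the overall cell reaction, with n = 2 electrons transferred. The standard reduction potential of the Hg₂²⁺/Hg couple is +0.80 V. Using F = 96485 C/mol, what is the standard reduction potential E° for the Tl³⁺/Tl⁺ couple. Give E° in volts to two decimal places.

+1.25 V

E°cell = −ΔG°/(nF) = −(-87×10³)/((2)(96485)) = +0.451 V.
Since Tl³⁺/Tl⁺ is the cathode and Hg₂²⁺/Hg the anode, E°cell = E°(Tl³⁺/Tl⁺) − E°(Hg₂²⁺/Hg).
So E°(Tl³⁺/Tl⁺) = E°cell + E°(Hg₂²⁺/Hg) = +0.451 + (+0.80) = +1.25 V.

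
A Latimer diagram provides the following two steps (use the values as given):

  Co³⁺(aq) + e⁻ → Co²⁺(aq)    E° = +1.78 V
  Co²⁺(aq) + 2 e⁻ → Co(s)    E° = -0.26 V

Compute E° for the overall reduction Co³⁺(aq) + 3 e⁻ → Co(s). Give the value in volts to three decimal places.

+0.420 V

Standard free energies of sequential steps add: ΔG°₃ = ΔG°₁ + ΔG°₂, so n₃E°₃ = n₁E°₁ + n₂E°₂.
E°₃ = (1×+1.78 + 2×-0.26) / 3 = (+1.260) / 3 = +0.420 V.
E° values themselves are not directly additive — weighting by electron count is essential.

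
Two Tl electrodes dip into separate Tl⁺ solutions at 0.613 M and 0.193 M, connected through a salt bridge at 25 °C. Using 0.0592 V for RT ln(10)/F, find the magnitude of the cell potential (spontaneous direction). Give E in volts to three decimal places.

For a concentration cell E°cell = 0. The 0.613 M side is the cathode (reduction is favoured where [Tl⁺] is higher).
With n = 1, E = −(0.0592/1) log([Tl⁺]ₐₙ/[Tl⁺]꜀ₐₜ) = −(0.0592/1) log(0.193/0.613) = −(0.0592/1)(-0.502) = +0.030 V.

+0.030 V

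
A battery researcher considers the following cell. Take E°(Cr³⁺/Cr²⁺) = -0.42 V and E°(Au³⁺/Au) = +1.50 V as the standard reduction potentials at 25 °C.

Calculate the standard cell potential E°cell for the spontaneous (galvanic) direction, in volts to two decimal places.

+1.92 V

The Au³⁺/Au couple has the higher reduction potential, so it is the cathode; Cr³⁺/Cr²⁺ is oxidised at the anode.
E°cell = E°(cathode) − E°(anode) = (+1.50) − (-0.42) = +1.92 V.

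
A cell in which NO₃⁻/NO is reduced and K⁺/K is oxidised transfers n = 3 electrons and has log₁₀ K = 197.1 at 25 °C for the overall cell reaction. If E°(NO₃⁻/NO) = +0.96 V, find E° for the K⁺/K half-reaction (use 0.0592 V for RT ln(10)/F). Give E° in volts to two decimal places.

E°cell = (0.0592/n)·log K = (0.0592/3)(197.1) = +3.889 V.
Since NO₃⁻/NO is the cathode and K⁺/K the anode, E°cell = E°(NO₃⁻/NO) − E°(K⁺/K).
So E°(K⁺/K) = E°(NO₃⁻/NO) − E°cell = (+0.96) − (+3.889) = -2.93 V.

-2.93 V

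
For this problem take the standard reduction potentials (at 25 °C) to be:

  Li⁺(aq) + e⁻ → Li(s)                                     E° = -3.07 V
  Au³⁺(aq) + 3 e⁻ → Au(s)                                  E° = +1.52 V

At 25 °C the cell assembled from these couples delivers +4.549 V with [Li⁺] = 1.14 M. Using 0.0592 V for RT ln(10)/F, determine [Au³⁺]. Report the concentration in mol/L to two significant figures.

Au³⁺/Au is the cathode, Li⁺/Li the anode: E°cell = +4.59 V, n = 3.
Overall reaction: Au³⁺(aq) + 3 Li(s) → Au(s) + 3 Li⁺(aq); Q = [Li⁺]^3/[Au³⁺]^1.
From E = E° − (0.0592/n) log Q: log Q = (E° − E)·n/0.0592 = (+4.59 − (+4.549))·3/0.0592 = 2.0777.
So 1·log[Au³⁺] = 3·log(1.14) − log Q = 0.1707 − (2.0777) = -1.9070; [Au³⁺] = 10^(-1.9070) ≈ 0.012 M.

0.012 M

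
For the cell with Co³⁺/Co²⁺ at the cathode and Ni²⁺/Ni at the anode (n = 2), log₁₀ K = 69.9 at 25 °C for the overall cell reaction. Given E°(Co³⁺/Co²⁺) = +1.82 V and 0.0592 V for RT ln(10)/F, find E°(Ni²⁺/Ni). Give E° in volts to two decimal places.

E°cell = (0.0592/n)·log K = (0.0592/2)(69.9) = +2.069 V.
Since Co³⁺/Co²⁺ is the cathode and Ni²⁺/Ni the anode, E°cell = E°(Co³⁺/Co²⁺) − E°(Ni²⁺/Ni).
So E°(Ni²⁺/Ni) = E°(Co³⁺/Co²⁺) − E°cell = (+1.82) − (+2.069) = -0.25 V.

-0.25 V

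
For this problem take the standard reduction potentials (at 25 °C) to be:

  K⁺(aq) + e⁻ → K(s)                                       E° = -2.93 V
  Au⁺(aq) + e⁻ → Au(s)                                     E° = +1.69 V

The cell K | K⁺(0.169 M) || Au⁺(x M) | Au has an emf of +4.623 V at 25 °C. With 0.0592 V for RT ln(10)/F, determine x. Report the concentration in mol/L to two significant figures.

Au⁺/Au is the cathode, K⁺/K the anode: E°cell = +4.62 V, n = 1.
Overall reaction: Au⁺(aq) + K(s) → Au(s) + K⁺(aq); Q = [K⁺]^1/[Au⁺]^1.
From E = E° − (0.0592/n) log Q: log Q = (E° − E)·n/0.0592 = (+4.62 − (+4.623))·1/0.0592 = -0.0507.
So 1·log[Au⁺] = 1·log(0.169) − log Q = -0.7721 − (-0.0507) = -0.7214; [Au⁺] = 10^(-0.7214) ≈ 0.19 M.

0.19 M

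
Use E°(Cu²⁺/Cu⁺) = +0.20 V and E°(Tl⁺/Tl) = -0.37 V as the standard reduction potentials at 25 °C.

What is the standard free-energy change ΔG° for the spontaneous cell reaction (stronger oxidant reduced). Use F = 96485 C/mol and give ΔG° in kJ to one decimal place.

-55.0 kJ

Cu²⁺/Cu⁺ (E° = +0.20 V) is the cathode; Tl⁺/Tl (E° = -0.37 V) is the anode, so E°cell = +0.57 V.
Balancing electrons gives n = 1 (lcm of 1 and 1).
ΔG° = −nFE° = −(1)(96485)(+0.57) = -54,996 J = -55.0 kJ.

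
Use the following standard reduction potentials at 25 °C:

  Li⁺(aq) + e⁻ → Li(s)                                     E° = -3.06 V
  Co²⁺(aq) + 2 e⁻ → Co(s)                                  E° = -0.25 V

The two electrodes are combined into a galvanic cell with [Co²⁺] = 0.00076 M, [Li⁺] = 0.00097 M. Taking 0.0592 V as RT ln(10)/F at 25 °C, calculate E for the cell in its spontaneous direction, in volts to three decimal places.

+2.896 V

Co²⁺/Co is the cathode (higher E°), Li⁺/Li the anode: E°cell = -0.25 − (-3.06) = +2.81 V, n = 2.
Overall: Co²⁺(aq) + 2 Li(s) → Co(s) + 2 Li⁺(aq)
Q = [Li⁺]^2 / ([Co²⁺]); log Q = -2.907.
E = E° − (0.0592/n) log Q = +2.81 − (0.0592/2)(-2.907) = +2.896 V.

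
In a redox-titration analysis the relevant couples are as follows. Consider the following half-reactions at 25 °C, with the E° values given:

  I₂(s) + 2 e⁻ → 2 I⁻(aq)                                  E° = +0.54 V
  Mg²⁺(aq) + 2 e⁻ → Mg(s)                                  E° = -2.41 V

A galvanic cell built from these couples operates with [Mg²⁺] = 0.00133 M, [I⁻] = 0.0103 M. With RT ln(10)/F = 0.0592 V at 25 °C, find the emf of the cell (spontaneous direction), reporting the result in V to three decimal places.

I₂/I⁻ is the cathode (higher E°), Mg²⁺/Mg the anode: E°cell = +0.54 − (-2.41) = +2.95 V, n = 2.
Overall: I₂(s) + Mg(s) → 2 I⁻(aq) + Mg²⁺(aq)
Q = [I⁻]^2·[Mg²⁺]; log Q = -6.850.
E = E° − (0.0592/n) log Q = +2.95 − (0.0592/2)(-6.850) = +3.153 V.

+3.153 V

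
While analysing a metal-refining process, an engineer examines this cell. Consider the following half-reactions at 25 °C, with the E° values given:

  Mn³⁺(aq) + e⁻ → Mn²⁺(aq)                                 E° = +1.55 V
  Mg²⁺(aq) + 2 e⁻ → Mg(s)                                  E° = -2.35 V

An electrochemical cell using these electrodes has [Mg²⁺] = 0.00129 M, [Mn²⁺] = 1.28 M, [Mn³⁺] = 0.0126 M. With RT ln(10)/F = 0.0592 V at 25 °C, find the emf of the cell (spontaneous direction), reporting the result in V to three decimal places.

Mn³⁺/Mn²⁺ is the cathode (higher E°), Mg²⁺/Mg the anode: E°cell = +1.55 − (-2.35) = +3.90 V, n = 2.
Overall: 2 Mn³⁺(aq) + Mg(s) → 2 Mn²⁺(aq) + Mg²⁺(aq)
Q = [Mn²⁺]^2·[Mg²⁺] / ([Mn³⁺]^2); log Q = 1.124.
E = E° − (0.0592/n) log Q = +3.90 − (0.0592/2)(1.124) = +3.867 V.

+3.867 V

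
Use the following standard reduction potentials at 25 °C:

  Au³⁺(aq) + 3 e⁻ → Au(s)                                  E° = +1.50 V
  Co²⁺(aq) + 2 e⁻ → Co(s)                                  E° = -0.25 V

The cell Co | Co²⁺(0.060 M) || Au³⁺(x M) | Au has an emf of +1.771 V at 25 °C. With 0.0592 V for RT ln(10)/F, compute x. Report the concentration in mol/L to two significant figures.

Au³⁺/Au is the cathode, Co²⁺/Co the anode: E°cell = +1.75 V, n = 6.
Overall reaction: 2 Au³⁺(aq) + 3 Co(s) → 2 Au(s) + 3 Co²⁺(aq); Q = [Co²⁺]^3/[Au³⁺]^2.
From E = E° − (0.0592/n) log Q: log Q = (E° − E)·n/0.0592 = (+1.75 − (+1.771))·6/0.0592 = -2.1284.
So 2·log[Au³⁺] = 3·log(0.06) − log Q = -3.6655 − (-2.1284) = -1.5371; log[Au³⁺] = -1.5371 / 2 = -0.7685; [Au³⁺] = 10^(-0.7685) ≈ 0.17 M.

0.17 M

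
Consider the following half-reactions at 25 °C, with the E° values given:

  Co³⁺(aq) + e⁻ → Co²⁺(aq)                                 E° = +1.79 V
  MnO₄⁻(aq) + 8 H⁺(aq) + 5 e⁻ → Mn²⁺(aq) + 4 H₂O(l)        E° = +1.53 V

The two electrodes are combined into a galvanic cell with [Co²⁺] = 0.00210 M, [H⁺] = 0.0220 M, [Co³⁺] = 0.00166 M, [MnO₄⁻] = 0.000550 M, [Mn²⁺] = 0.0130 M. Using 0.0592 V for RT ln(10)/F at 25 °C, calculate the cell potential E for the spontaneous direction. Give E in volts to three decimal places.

Co³⁺/Co²⁺ is the cathode (higher E°), MnO₄⁻/Mn²⁺ the anode: E°cell = +1.79 − (+1.53) = +0.26 V, n = 5.
Overall: 5 Co³⁺(aq) + Mn²⁺(aq) + 4 H₂O(l) → 5 Co²⁺(aq) + MnO₄⁻(aq) + 8 H⁺(aq)
Q = [Co²⁺]^5·[MnO₄⁻]·[H⁺]^8 / ([Co³⁺]^5·[Mn²⁺]); log Q = -14.124.
E = E° − (0.0592/n) log Q = +0.26 − (0.0592/5)(-14.124) = +0.427 V.

+0.427 V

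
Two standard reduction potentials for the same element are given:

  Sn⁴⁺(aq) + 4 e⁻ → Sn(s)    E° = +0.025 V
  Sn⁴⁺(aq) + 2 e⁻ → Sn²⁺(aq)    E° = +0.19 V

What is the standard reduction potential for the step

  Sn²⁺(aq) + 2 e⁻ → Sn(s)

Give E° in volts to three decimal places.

Sequential free energies add, so n₃E°₃ = n₁E°₁ + n₂E°₂.
With n₃ = 4, and the known step contributing 2×(+0.19) V, the unknown satisfies 2·E° = 4×(+0.025) − 2×(+0.19) = -0.280.
E° = -0.280 / 2 = -0.140 V.

-0.140 V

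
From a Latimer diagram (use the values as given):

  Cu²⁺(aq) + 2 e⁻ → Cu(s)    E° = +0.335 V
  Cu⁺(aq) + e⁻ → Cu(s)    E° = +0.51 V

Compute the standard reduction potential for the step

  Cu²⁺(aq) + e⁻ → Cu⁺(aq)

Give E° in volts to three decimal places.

+0.160 V

Sequential free energies add, so n₃E°₃ = n₁E°₁ + n₂E°₂.
With n₃ = 2, and the known step contributing 1×(+0.51) V, the unknown satisfies 1·E° = 2×(+0.335) − 1×(+0.51) = +0.160.
E° = +0.160 / 1 = +0.160 V.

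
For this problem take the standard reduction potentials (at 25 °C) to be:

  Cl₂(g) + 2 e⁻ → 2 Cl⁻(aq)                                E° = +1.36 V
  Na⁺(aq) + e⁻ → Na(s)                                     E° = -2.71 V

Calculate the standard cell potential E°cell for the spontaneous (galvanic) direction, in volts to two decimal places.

+4.07 V

The Cl₂/Cl⁻ couple has the higher reduction potential, so it is the cathode; Na⁺/Na is oxidised at the anode.
E°cell = E°(cathode) − E°(anode) = (+1.36) − (-2.71) = +4.07 V.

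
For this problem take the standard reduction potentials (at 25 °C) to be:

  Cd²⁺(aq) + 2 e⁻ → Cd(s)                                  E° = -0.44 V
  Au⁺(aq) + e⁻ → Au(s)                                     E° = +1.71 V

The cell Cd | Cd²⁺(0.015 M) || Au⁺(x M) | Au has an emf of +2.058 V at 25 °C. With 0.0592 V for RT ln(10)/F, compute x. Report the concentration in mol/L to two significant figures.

Au⁺/Au is the cathode, Cd²⁺/Cd the anode: E°cell = +2.15 V, n = 2.
Overall reaction: 2 Au⁺(aq) + Cd(s) → 2 Au(s) + Cd²⁺(aq); Q = [Cd²⁺]^1/[Au⁺]^2.
From E = E° − (0.0592/n) log Q: log Q = (E° − E)·n/0.0592 = (+2.15 − (+2.058))·2/0.0592 = 3.1081.
So 2·log[Au⁺] = 1·log(0.015) − log Q = -1.8239 − (3.1081) = -4.9320; log[Au⁺] = -4.9320 / 2 = -2.4660; [Au⁺] = 10^(-2.4660) ≈ 0.0034 M.

0.0034 M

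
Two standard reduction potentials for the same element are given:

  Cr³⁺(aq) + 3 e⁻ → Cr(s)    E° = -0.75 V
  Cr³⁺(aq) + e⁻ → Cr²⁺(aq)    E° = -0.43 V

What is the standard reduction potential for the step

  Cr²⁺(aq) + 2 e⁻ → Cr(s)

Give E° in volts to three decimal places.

Sequential free energies add, so n₃E°₃ = n₁E°₁ + n₂E°₂.
With n₃ = 3, and the known step contributing 1×(-0.43) V, the unknown satisfies 2·E° = 3×(-0.75) − 1×(-0.43) = -1.820.
E° = -1.820 / 2 = -0.910 V.

-0.910 V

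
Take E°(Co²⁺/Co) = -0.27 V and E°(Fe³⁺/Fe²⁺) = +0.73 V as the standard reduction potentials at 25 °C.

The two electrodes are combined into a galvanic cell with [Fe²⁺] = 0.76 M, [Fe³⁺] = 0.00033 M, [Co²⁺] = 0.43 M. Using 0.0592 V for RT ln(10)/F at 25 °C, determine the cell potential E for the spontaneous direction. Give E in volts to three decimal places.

+0.812 V

Fe³⁺/Fe²⁺ is the cathode (higher E°), Co²⁺/Co the anode: E°cell = +0.73 − (-0.27) = +1.00 V, n = 2.
Overall: 2 Fe³⁺(aq) + Co(s) → 2 Fe²⁺(aq) + Co²⁺(aq)
Q = [Fe²⁺]^2·[Co²⁺] / ([Fe³⁺]^2); log Q = 6.358.
E = E° − (0.0592/n) log Q = +1.00 − (0.0592/2)(6.358) = +0.812 V.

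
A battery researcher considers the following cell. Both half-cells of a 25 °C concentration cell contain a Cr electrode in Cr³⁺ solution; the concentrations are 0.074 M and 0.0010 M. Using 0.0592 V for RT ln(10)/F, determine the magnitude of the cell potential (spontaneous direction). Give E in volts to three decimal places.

For a concentration cell E°cell = 0. The 0.074 M side is the cathode (reduction is favoured where [Cr³⁺] is higher).
With n = 3, E = −(0.0592/3) log([Cr³⁺]ₐₙ/[Cr³⁺]꜀ₐₜ) = −(0.0592/3) log(0.001/0.074) = −(0.0592/3)(-1.869) = +0.037 V.

+0.037 V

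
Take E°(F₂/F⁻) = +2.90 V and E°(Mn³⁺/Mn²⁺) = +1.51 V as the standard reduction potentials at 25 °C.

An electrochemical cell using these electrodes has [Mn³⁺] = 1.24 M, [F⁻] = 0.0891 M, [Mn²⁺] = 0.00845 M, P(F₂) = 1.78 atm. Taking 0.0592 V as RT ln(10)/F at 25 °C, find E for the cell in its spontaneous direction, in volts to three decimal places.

F₂/F⁻ is the cathode (higher E°), Mn³⁺/Mn²⁺ the anode: E°cell = +2.90 − (+1.51) = +1.39 V, n = 2.
Overall: F₂(g) + 2 Mn²⁺(aq) → 2 F⁻(aq) + 2 Mn³⁺(aq)
Q = [F⁻]^2·[Mn³⁺]^2 / (P(F₂)·[Mn²⁺]^2); log Q = 1.982.
E = E° − (0.0592/n) log Q = +1.39 − (0.0592/2)(1.982) = +1.331 V.

+1.331 V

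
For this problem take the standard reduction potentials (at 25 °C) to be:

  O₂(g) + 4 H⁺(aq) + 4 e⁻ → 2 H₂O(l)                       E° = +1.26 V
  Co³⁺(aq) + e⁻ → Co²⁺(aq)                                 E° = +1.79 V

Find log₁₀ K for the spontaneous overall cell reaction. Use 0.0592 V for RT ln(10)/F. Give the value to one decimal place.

Cathode: Co³⁺/Co²⁺; anode: O₂/H₂O. E°cell = +0.53 V, n = 4.
log K = nE°cell / 0.0592 = (4)(+0.53) / 0.0592 = 35.8.

35.8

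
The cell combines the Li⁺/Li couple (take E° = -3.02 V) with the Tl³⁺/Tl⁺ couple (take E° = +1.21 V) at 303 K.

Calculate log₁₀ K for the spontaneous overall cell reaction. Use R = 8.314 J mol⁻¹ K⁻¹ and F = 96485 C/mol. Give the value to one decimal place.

Cathode: Tl³⁺/Tl⁺; anode: Li⁺/Li. E°cell = (+1.21) − (-3.02) = +4.23 V, with n = 2.
ΔG° = −nFE° = −RT ln K, so ln K = nFE°/(RT) = (2)(96485)(+4.23) / ((8.314)(303)) = 324.024.
log₁₀ K = 324.024 / ln 10 = 140.7.

140.7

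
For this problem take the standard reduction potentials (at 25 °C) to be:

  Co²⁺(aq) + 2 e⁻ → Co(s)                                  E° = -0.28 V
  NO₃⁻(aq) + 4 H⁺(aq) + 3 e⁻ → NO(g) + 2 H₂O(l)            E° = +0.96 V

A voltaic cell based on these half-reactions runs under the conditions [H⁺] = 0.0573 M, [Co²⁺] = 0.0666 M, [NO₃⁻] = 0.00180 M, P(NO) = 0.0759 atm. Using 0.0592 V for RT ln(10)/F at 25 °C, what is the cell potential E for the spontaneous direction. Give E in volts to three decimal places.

+1.145 V

NO₃⁻/NO is the cathode (higher E°), Co²⁺/Co the anode: E°cell = +0.96 − (-0.28) = +1.24 V, n = 6.
Overall: 2 NO₃⁻(aq) + 8 H⁺(aq) + 3 Co(s) → 2 NO(g) + 4 H₂O(l) + 3 Co²⁺(aq)
Q = P(NO)^2·[Co²⁺]^3 / ([NO₃⁻]^2·[H⁺]^8); log Q = 9.655.
E = E° − (0.0592/n) log Q = +1.24 − (0.0592/6)(9.655) = +1.145 V.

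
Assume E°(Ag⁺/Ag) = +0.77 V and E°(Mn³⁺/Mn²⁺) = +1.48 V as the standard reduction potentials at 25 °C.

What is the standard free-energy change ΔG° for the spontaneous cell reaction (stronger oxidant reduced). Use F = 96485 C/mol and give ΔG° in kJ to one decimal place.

Mn³⁺/Mn²⁺ (E° = +1.48 V) is the cathode; Ag⁺/Ag (E° = +0.77 V) is the anode, so E°cell = +0.71 V.
Balancing electrons gives n = 1 (lcm of 1 and 1).
ΔG° = −nFE° = −(1)(96485)(+0.71) = -68,504 J = -68.5 kJ.

-68.5 kJ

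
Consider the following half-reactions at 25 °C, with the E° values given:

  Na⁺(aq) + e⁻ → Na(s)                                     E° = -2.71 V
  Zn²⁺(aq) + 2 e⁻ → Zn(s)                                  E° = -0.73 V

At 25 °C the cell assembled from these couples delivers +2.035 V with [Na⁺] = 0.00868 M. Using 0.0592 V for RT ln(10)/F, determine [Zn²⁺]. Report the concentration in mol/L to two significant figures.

0.0054 M

Zn²⁺/Zn is the cathode, Na⁺/Na the anode: E°cell = +1.98 V, n = 2.
Overall reaction: Zn²⁺(aq) + 2 Na(s) → Zn(s) + 2 Na⁺(aq); Q = [Na⁺]^2/[Zn²⁺]^1.
From E = E° − (0.0592/n) log Q: log Q = (E° − E)·n/0.0592 = (+1.98 − (+2.035))·2/0.0592 = -1.8581.
So 1·log[Zn²⁺] = 2·log(0.00868) − log Q = -4.1230 − (-1.8581) = -2.2649; [Zn²⁺] = 10^(-2.2649) ≈ 0.0054 M.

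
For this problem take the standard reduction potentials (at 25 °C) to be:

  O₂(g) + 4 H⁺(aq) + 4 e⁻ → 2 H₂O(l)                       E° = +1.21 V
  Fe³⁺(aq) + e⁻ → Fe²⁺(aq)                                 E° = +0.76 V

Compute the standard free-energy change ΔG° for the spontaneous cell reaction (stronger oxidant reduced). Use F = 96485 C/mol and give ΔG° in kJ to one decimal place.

-173.7 kJ

O₂/H₂O (E° = +1.21 V) is the cathode; Fe³⁺/Fe²⁺ (E° = +0.76 V) is the anode, so E°cell = +0.45 V.
Balancing electrons gives n = 4 (lcm of 4 and 1).
ΔG° = −nFE° = −(4)(96485)(+0.45) = -173,673 J = -173.7 kJ.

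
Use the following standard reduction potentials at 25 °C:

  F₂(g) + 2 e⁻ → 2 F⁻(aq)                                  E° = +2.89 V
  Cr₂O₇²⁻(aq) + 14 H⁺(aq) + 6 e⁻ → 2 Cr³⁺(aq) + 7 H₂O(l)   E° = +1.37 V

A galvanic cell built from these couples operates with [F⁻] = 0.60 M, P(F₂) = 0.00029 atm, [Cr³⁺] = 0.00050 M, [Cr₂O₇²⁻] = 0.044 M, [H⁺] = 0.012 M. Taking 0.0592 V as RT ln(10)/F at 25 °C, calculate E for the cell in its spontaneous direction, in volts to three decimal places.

F₂/F⁻ is the cathode (higher E°), Cr₂O₇²⁻/Cr³⁺ the anode: E°cell = +2.89 − (+1.37) = +1.52 V, n = 6.
Overall: 3 F₂(g) + 2 Cr³⁺(aq) + 7 H₂O(l) → 6 F⁻(aq) + Cr₂O₇²⁻(aq) + 14 H⁺(aq)
Q = [F⁻]^6·[Cr₂O₇²⁻]·[H⁺]^14 / (P(F₂)^3·[Cr³⁺]^2); log Q = -12.364.
E = E° − (0.0592/n) log Q = +1.52 − (0.0592/6)(-12.364) = +1.642 V.

+1.642 V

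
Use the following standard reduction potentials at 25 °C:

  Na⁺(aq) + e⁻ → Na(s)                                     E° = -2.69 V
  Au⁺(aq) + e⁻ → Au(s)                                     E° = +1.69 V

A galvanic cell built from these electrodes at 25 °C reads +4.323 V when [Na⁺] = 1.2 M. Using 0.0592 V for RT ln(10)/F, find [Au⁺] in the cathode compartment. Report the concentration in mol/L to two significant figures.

0.13 M

Au⁺/Au is the cathode, Na⁺/Na the anode: E°cell = +4.38 V, n = 1.
Overall reaction: Au⁺(aq) + Na(s) → Au(s) + Na⁺(aq); Q = [Na⁺]^1/[Au⁺]^1.
From E = E° − (0.0592/n) log Q: log Q = (E° − E)·n/0.0592 = (+4.38 − (+4.323))·1/0.0592 = 0.9628.
So 1·log[Au⁺] = 1·log(1.2) − log Q = 0.0792 − (0.9628) = -0.8836; [Au⁺] = 10^(-0.8836) ≈ 0.13 M.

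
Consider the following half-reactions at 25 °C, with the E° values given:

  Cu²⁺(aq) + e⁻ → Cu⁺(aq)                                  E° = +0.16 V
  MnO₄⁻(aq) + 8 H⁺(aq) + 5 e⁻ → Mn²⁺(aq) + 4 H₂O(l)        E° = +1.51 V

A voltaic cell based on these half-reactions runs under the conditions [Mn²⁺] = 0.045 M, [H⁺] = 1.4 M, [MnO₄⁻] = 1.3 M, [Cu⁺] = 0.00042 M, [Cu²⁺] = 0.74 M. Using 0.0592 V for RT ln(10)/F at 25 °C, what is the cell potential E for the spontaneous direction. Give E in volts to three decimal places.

+1.189 V

MnO₄⁻/Mn²⁺ is the cathode (higher E°), Cu²⁺/Cu⁺ the anode: E°cell = +1.51 − (+0.16) = +1.35 V, n = 5.
Overall: MnO₄⁻(aq) + 8 H⁺(aq) + 5 Cu⁺(aq) → Mn²⁺(aq) + 4 H₂O(l) + 5 Cu²⁺(aq)
Q = [Mn²⁺]·[Cu²⁺]^5 / ([MnO₄⁻]·[H⁺]^8·[Cu⁺]^5); log Q = 13.600.
E = E° − (0.0592/n) log Q = +1.35 − (0.0592/5)(13.600) = +1.189 V.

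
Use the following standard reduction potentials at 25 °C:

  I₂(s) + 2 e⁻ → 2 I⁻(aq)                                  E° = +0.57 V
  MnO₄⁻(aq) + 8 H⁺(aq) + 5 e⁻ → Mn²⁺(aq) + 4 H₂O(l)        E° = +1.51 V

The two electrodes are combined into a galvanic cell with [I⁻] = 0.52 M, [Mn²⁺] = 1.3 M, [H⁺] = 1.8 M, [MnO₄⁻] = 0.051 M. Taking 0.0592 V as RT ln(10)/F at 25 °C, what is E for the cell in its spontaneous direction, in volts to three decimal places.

+0.931 V

MnO₄⁻/Mn²⁺ is the cathode (higher E°), I₂/I⁻ the anode: E°cell = +1.51 − (+0.57) = +0.94 V, n = 10.
Overall: 2 MnO₄⁻(aq) + 16 H⁺(aq) + 10 I⁻(aq) → 2 Mn²⁺(aq) + 8 H₂O(l) + 5 I₂(s)
Q = [Mn²⁺]^2 / ([MnO₄⁻]^2·[H⁺]^16·[I⁻]^10); log Q = 1.568.
E = E° − (0.0592/n) log Q = +0.94 − (0.0592/10)(1.568) = +0.931 V.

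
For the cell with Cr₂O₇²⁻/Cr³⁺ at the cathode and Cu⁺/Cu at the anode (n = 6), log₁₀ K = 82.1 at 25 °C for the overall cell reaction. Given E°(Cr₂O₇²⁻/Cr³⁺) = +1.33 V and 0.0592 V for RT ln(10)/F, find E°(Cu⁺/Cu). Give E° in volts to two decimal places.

+0.52 V

E°cell = (0.0592/n)·log K = (0.0592/6)(82.1) = +0.810 V.
Since Cr₂O₇²⁻/Cr³⁺ is the cathode and Cu⁺/Cu the anode, E°cell = E°(Cr₂O₇²⁻/Cr³⁺) − E°(Cu⁺/Cu).
So E°(Cu⁺/Cu) = E°(Cr₂O₇²⁻/Cr³⁺) − E°cell = (+1.33) − (+0.810) = +0.52 V.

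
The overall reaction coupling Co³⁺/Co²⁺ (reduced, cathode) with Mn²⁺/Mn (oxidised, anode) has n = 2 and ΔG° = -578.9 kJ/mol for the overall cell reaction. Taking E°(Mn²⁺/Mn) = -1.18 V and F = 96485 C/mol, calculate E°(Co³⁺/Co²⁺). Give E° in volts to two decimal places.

+1.82 V

E°cell = −ΔG°/(nF) = −(-578.9×10³)/((2)(96485)) = +3.000 V.
Since Co³⁺/Co²⁺ is the cathode and Mn²⁺/Mn the anode, E°cell = E°(Co³⁺/Co²⁺) − E°(Mn²⁺/Mn).
So E°(Co³⁺/Co²⁺) = E°cell + E°(Mn²⁺/Mn) = +3.000 + (-1.18) = +1.82 V.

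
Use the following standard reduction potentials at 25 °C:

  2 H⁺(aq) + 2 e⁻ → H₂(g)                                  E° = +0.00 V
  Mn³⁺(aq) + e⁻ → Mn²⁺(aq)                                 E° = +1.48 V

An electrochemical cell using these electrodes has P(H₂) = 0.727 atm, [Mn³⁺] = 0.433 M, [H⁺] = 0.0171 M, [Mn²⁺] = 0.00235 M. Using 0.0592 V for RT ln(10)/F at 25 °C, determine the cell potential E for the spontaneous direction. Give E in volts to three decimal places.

Mn³⁺/Mn²⁺ is the cathode (higher E°), H⁺/H₂ the anode: E°cell = +1.48 − (+0.00) = +1.48 V, n = 2.
Overall: 2 Mn³⁺(aq) + H₂(g) → 2 Mn²⁺(aq) + 2 H⁺(aq)
Q = [Mn²⁺]^2·[H⁺]^2 / ([Mn³⁺]^2·P(H₂)); log Q = -7.926.
E = E° − (0.0592/n) log Q = +1.48 − (0.0592/2)(-7.926) = +1.715 V.

+1.715 V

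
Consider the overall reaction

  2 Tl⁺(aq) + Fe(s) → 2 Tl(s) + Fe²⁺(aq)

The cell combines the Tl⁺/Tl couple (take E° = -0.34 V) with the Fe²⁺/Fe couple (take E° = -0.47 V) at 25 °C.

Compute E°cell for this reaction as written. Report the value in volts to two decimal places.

The Tl⁺/Tl couple has the higher reduction potential, so it is the cathode; Fe²⁺/Fe is oxidised at the anode.
E°cell = E°(cathode) − E°(anode) = (-0.34) − (-0.47) = +0.13 V.

+0.13 V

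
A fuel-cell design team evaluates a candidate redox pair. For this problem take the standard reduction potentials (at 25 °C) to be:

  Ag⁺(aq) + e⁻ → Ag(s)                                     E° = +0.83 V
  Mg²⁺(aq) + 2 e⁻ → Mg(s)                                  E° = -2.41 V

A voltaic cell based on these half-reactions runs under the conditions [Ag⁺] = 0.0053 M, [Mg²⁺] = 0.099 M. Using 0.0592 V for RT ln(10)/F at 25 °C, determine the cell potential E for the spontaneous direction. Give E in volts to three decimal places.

Ag⁺/Ag is the cathode (higher E°), Mg²⁺/Mg the anode: E°cell = +0.83 − (-2.41) = +3.24 V, n = 2.
Overall: 2 Ag⁺(aq) + Mg(s) → 2 Ag(s) + Mg²⁺(aq)
Q = [Mg²⁺] / ([Ag⁺]^2); log Q = 3.547.
E = E° − (0.0592/n) log Q = +3.24 − (0.0592/2)(3.547) = +3.135 V.

+3.135 V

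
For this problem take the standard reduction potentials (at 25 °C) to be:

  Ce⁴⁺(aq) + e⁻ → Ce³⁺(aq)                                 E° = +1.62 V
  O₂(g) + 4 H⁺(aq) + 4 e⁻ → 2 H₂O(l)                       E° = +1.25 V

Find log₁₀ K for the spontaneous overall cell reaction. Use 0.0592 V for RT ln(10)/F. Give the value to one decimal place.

25.0

Cathode: Ce⁴⁺/Ce³⁺; anode: O₂/H₂O. E°cell = +0.37 V, n = 4.
log K = nE°cell / 0.0592 = (4)(+0.37) / 0.0592 = 25.0.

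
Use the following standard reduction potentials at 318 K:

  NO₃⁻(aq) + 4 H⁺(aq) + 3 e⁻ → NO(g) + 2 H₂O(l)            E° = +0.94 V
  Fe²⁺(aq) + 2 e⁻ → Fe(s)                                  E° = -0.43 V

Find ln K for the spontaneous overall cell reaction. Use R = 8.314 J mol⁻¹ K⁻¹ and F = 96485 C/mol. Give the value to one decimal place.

Cathode: NO₃⁻/NO; anode: Fe²⁺/Fe. E°cell = (+0.94) − (-0.43) = +1.37 V, with n = 6.
ΔG° = −nFE° = −RT ln K, so ln K = nFE°/(RT) = (6)(96485)(+1.37) / ((8.314)(318)) = 299.982.

300.0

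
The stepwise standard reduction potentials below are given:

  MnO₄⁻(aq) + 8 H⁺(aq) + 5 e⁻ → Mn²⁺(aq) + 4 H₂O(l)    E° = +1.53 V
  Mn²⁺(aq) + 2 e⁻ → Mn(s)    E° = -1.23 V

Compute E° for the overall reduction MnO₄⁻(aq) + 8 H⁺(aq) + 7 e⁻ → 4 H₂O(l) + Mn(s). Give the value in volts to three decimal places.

Standard free energies of sequential steps add: ΔG°₃ = ΔG°₁ + ΔG°₂, so n₃E°₃ = n₁E°₁ + n₂E°₂.
E°₃ = (5×+1.53 + 2×-1.23) / 7 = (+5.190) / 7 = +0.741 V.
E° values themselves are not directly additive — weighting by electron count is essential.

+0.741 V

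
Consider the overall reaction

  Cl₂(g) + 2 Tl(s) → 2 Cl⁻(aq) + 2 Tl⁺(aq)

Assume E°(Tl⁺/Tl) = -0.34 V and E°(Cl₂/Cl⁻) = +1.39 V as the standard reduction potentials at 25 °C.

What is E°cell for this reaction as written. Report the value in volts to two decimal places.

+1.73 V

The Cl₂/Cl⁻ couple has the higher reduction potential, so it is the cathode; Tl⁺/Tl is oxidised at the anode.
E°cell = E°(cathode) − E°(anode) = (+1.39) − (-0.34) = +1.73 V.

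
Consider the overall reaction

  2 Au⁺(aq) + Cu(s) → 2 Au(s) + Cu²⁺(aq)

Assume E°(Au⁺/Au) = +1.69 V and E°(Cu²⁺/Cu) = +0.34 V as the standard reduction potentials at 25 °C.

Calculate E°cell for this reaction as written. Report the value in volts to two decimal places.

The Au⁺/Au couple has the higher reduction potential, so it is the cathode; Cu²⁺/Cu is oxidised at the anode.
E°cell = E°(cathode) − E°(anode) = (+1.69) − (+0.34) = +1.35 V.
Since E°cell > 0, the reaction is spontaneous under standard conditions.

+1.35 V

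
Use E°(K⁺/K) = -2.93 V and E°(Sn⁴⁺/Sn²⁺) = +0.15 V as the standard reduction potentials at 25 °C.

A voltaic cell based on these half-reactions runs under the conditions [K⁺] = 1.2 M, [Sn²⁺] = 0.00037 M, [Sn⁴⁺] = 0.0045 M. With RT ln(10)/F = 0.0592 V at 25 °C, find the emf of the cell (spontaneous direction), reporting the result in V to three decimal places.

Sn⁴⁺/Sn²⁺ is the cathode (higher E°), K⁺/K the anode: E°cell = +0.15 − (-2.93) = +3.08 V, n = 2.
Overall: Sn⁴⁺(aq) + 2 K(s) → Sn²⁺(aq) + 2 K⁺(aq)
Q = [Sn²⁺]·[K⁺]^2 / ([Sn⁴⁺]); log Q = -0.927.
E = E° − (0.0592/n) log Q = +3.08 − (0.0592/2)(-0.927) = +3.107 V.

+3.107 V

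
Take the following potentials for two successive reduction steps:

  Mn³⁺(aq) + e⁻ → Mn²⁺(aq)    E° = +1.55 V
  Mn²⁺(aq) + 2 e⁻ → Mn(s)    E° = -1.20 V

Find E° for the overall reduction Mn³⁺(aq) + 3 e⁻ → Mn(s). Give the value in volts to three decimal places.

Adding the free-energy changes (−nFE°) of the two steps gives −n₃FE°₃ = −n₁FE°₁ − n₂FE°₂.
E°₃ = (1×+1.55 + 2×-1.20) / 3 = (-0.850) / 3 = -0.283 V.

-0.283 V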